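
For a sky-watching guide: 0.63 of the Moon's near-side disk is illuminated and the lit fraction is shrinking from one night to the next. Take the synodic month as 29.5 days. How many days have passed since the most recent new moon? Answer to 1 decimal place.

cos θ = 1 − 2f = -0.260, giving a principal value of 105.1°.
Since the Moon is past full (waning), take the reflex angle: θ = 360° − 105.1° = 254.9°.
That fraction of the synodic month is 254.9/360 × 29.5 d ≈ 20.89 d.

20.9 days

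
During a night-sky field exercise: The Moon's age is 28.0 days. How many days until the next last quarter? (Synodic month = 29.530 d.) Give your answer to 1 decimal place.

Last quarter occurs at elongation 270°, i.e. at age 29.530 × 270/360 = 22.148 d.
This lunation's last quarter (22.148 d) has passed, so add one period: 51.678 − 28.0 = 23.678 days.

23.7 days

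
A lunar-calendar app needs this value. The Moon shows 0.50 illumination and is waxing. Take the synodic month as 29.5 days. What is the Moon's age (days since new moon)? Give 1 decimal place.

7.4 days

From f = (1 − cos θ)/2: cos θ = 1 − 2×0.50 = 0.000; arccos → 90.0°.
Before full moon the principal value applies: θ = 90.0°.
That fraction of the synodic month is 90.0/360 × 29.5 d ≈ 7.38 d.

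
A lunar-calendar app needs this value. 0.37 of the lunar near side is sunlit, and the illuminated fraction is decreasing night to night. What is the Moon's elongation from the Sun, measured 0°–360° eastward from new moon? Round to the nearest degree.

Invert f = (1 − cos θ)/2 to get cos θ = 1 − 2(0.37) = 0.260, hence θ₀ = arccos 0.260 = 74.9°.
A waning Moon lies in 180°–360°, so θ = 360° − 74.9° = 285.1°.

285°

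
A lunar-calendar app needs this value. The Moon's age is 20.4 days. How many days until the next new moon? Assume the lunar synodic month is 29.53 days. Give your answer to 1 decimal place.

9.1 days

One full lunation from the last new moon is 29.53 d; remaining = 29.53 − 20.4 = 9.130 d.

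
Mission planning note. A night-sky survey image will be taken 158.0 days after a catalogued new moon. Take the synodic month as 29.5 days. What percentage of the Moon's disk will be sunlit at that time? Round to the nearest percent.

81%

158.0 d spans 5 complete synodic months (5 × 29.5 = 147.50 d) plus 10.50 d.
The Moon has covered 10.50/29.5 of its cycle, so θ ≈ 360° × 10.50/29.5 = 128.1°.
With cos θ = (-0.618), the lit fraction is (1 − (-0.618))/2 ≈ 0.809, so 81%.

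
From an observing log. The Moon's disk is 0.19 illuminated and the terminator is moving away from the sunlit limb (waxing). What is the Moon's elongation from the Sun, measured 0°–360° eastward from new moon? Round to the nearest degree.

52°

Invert f = (1 − cos θ)/2 to get cos θ = 1 − 2(0.19) = 0.620, hence θ₀ = arccos 0.620 = 51.7°.
Before full moon the principal value applies: θ = 51.7°.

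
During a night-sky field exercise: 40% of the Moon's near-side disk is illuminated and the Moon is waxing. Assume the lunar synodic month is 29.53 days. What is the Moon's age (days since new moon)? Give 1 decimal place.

6.4 days

cos θ = 1 − 2f = 0.200, giving a principal value of 78.5°.
Before full moon the principal value applies: θ = 78.5°.
At 360°/29.53 d per day, 78.5° corresponds to 6.44 days.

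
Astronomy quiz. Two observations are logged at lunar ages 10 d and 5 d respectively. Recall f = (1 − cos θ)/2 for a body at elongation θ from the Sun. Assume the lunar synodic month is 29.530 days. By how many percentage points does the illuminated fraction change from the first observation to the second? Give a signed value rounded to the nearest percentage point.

First observation: θ = 360°·10/29.530 = 121.9°, so f = 0.764.
Second observation: θ = 61.0°, f = 0.257.
Δf = 0.257 − 0.764 = -0.507, i.e. -51 pp.

-51 pp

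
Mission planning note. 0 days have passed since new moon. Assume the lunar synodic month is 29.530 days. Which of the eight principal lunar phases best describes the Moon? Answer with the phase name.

new moon

At 0/29.530 of the cycle, θ ≈ 0° — the new moon range.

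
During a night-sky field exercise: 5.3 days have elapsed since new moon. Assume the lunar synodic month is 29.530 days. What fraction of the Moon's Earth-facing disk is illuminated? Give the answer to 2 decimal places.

0.29

Phase angle: θ = 360°·(5.3 d)/(29.530 d) = 64.6°.
Illuminated fraction = (1 − cos 64.6°)/2 = (1 − 0.429)/2 ≈ 0.286.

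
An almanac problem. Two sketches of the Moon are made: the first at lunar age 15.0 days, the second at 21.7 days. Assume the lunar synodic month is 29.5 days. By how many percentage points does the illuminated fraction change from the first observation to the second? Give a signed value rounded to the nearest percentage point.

-45 percentage points

First observation: θ = 360°·15.0/29.5 = 183.1°, so f = 0.999.
Second observation: θ = 264.8°, f = 0.545.
Δf = 0.545 − 0.999 = -0.454, i.e. -45 pp.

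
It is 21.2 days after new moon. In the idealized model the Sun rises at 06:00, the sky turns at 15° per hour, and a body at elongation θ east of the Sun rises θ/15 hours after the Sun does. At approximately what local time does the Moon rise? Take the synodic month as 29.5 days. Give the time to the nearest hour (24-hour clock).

Elongation θ = 360° × 21.2/29.5 ≈ 258.7°.
At 15° of sky rotation per hour, 258.7° corresponds to a 17.25 h lag.
06:00 + 17.25 h ≈ 23:15 → 23:00 to the nearest hour.

23:00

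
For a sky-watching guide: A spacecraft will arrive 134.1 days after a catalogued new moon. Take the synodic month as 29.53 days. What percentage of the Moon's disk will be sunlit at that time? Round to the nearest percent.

134.1 d spans 4 complete synodic months (4 × 29.53 = 118.12 d) plus 15.98 d.
Phase angle: θ = 360°·(15.98 d)/(29.53 d) = 194.8°.
Illuminated fraction = (1 − cos 194.8°)/2 = (1 − (-0.967))/2 ≈ 0.983, so 98%.

98%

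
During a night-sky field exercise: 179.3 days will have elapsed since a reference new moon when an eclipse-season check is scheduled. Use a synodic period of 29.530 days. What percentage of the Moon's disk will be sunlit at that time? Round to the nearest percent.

Reduce mod P: 179.3 − 6×29.530 = 2.12 d into the current lunation.
Phase angle: θ = 360°·(2.12 d)/(29.530 d) = 25.8°.
With cos θ = 0.900, the lit fraction is (1 − 0.900)/2 ≈ 0.050, so 5%.

5%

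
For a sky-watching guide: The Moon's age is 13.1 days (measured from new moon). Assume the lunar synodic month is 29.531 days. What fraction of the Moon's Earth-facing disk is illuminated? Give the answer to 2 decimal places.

The Moon has covered 13.1/29.531 of its cycle, so θ ≈ 360° × 13.1/29.531 = 159.7°.
Illuminated fraction = (1 − cos 159.7°)/2 = (1 − (-0.938))/2 ≈ 0.969.

0.97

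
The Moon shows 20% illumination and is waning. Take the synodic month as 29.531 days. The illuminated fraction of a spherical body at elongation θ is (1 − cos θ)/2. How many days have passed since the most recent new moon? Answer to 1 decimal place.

25.2 days

cos θ = 1 − 2f = 0.600, giving a principal value of 53.1°.
Since the Moon is past full (waning), take the reflex angle: θ = 360° − 53.1° = 306.9°.
Age = 29.531 × 306.9°/360° ≈ 25.17 days.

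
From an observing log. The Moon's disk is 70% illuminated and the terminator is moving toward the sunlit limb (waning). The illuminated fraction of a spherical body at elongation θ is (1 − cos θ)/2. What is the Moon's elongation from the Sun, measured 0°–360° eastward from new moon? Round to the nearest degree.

cos θ = 1 − 2f = -0.400, giving a principal value of 113.6°.
Since the Moon is past full (waning), take the reflex angle: θ = 360° − 113.6° = 246.4°.

246°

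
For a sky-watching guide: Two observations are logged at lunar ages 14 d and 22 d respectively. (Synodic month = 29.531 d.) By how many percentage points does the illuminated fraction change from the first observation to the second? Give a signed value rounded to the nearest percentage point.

-48 percentage points

θ₁ = 360° × 14/29.531 = 170.7°, f₁ = (1 − cos θ₁)/2 = 0.993.
θ₂ = 360° × 22/29.531 = 268.2°, f₂ = (1 − cos θ₂)/2 = 0.516.
Change = f₂ − f₁ = -0.478 → -48 percentage points.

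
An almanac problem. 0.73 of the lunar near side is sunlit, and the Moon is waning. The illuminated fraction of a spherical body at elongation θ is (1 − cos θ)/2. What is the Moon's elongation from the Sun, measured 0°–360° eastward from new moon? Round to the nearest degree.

243°

From f = (1 − cos θ)/2: cos θ = 1 − 2×0.73 = -0.460; arccos → 117.4°.
Waning ⇒ past full, so θ = 360° − 117.4° = 242.6°.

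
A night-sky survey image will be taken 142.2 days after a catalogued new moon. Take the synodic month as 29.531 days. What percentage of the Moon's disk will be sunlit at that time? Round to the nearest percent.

30%

142.2/29.531 = 4.815 lunations, so 4 complete cycles and 24.08 d into the next.
Phase angle: θ = 360°·(24.08 d)/(29.531 d) = 293.5°.
With cos θ = 0.399, the lit fraction is (1 − 0.399)/2 ≈ 0.301, so 30%.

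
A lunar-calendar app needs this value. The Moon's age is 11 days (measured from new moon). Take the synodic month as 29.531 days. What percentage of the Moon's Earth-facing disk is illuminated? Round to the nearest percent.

85%

Elongation θ = 360° × 11/29.531 ≈ 134.1°.
With cos θ = (-0.696), the lit fraction is (1 − (-0.696))/2 ≈ 0.848, so 85%.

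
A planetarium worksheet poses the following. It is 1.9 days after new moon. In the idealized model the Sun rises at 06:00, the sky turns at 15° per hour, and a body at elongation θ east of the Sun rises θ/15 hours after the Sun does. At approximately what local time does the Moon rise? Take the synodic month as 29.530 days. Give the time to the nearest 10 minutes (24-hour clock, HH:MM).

Elongation θ = 360° × 1.9/29.530 ≈ 23.2°.
The Moon trails the Sun by θ/15 = 23.2/15 ≈ 1.54 hours.
06:00 + 1.544 h ≈ 07:33 → 07:30 to the nearest ten minutes.

07:30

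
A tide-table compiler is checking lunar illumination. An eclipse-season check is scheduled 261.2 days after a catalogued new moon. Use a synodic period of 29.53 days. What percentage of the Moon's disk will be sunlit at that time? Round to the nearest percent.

261.2 d spans 8 complete synodic months (8 × 29.53 = 236.24 d) plus 24.96 d.
Phase angle: θ = 360°·(24.96 d)/(29.53 d) = 304.3°.
With cos θ = 0.563, the lit fraction is (1 − 0.563)/2 ≈ 0.218, so 22%.

22%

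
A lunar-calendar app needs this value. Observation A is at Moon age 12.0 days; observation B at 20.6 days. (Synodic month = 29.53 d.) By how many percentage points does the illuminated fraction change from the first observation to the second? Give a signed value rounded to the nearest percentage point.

-25 pp

θ₁ = 360° × 12.0/29.53 = 146.3°, f₁ = (1 − cos θ₁)/2 = 0.916.
θ₂ = 360° × 20.6/29.53 = 251.1°, f₂ = (1 − cos θ₂)/2 = 0.662.
Change = f₂ − f₁ = -0.254 → -25 percentage points.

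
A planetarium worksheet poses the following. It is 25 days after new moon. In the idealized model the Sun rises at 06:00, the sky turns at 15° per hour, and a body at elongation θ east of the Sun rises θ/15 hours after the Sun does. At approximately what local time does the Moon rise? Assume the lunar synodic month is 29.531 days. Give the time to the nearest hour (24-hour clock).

02:00

Elongation θ = 360° × 25/29.531 ≈ 304.8°.
Delay after the Sun = 304.8° / (15°/h) ≈ 20.32 h.
06:00 + 20.32 h ≈ 02:19 → 02:00 to the nearest hour.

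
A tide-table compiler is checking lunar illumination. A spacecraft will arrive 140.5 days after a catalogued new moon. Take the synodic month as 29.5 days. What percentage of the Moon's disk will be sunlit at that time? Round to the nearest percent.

46%

140.5/29.5 = 4.763 lunations, so 4 complete cycles and 22.50 d into the next.
Elongation θ = 360° × 22.50/29.5 ≈ 274.6°.
cos 274.6° = 0.080, so f = (1 − 0.080)/2 = 0.460, so 46%.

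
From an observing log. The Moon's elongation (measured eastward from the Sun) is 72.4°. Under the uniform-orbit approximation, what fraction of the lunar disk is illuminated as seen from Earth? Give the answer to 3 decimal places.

0.349

f = (1 − cos 72.4°)/2 = (1 − 0.302)/2 ≈ 0.349.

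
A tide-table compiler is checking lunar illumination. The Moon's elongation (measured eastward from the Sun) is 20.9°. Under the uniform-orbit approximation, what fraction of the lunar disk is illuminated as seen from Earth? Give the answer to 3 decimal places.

0.033

cos 20.9° = 0.934, so f = (1 − 0.934)/2 = 0.033.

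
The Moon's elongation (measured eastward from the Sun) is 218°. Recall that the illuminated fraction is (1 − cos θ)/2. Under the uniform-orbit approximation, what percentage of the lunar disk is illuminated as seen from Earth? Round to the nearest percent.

Half-versine of 218°: (1 − (-0.788))/2 = 0.894, i.e. 89%.

89%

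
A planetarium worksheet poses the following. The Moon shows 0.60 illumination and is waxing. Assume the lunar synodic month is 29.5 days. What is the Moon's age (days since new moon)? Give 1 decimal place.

cos θ = 1 − 2f = -0.200, giving a principal value of 101.5°.
Waxing ⇒ before full, so θ = 101.5°.
Age = 29.5 × 101.5°/360° ≈ 8.32 days.

8.3 days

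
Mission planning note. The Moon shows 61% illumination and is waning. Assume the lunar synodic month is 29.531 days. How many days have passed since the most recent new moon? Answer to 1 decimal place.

21.1 days

cos θ = 1 − 2f = -0.220, giving a principal value of 102.7°.
A waning Moon lies in 180°–360°, so θ = 360° − 102.7° = 257.3°.
That fraction of the synodic month is 257.3/360 × 29.531 d ≈ 21.11 d.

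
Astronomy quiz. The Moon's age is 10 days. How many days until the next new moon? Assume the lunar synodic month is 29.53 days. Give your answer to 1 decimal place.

19.5 days

The next new moon completes the synodic month: 29.53 − 10 = 19.530 days.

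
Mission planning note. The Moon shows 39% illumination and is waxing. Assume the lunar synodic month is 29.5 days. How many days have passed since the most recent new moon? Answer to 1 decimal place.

Invert f = (1 − cos θ)/2 to get cos θ = 1 − 2(0.39) = 0.220, hence θ₀ = arccos 0.220 = 77.3°.
Before full moon the principal value applies: θ = 77.3°.
Age = 29.5 × 77.3°/360° ≈ 6.33 days.

6.3 days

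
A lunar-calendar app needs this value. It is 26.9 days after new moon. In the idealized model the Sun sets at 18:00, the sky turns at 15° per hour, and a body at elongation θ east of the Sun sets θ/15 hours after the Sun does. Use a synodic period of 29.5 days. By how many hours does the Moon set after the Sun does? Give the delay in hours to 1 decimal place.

Phase angle: θ = 360°·(26.9 d)/(29.5 d) = 328.3°.
The Moon trails the Sun by θ/15 = 328.3/15 ≈ 21.88 hours.
So the Moon sets 21.88 h after the Sun.

21.9 h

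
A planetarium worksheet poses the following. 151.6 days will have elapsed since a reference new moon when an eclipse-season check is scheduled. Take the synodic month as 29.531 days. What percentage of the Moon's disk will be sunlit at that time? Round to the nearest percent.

17%

151.6/29.531 = 5.134 lunations, so 5 complete cycles and 3.94 d into the next.
The Moon has covered 3.94/29.531 of its cycle, so θ ≈ 360° × 3.94/29.531 = 48.1°.
cos 48.1° = 0.668, so f = (1 − 0.668)/2 = 0.166, so 17%.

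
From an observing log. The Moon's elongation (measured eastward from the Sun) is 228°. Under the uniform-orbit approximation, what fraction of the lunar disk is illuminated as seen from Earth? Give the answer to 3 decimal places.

cos 228° = (-0.669), so f = (1 − (-0.669))/2 = 0.835.

0.835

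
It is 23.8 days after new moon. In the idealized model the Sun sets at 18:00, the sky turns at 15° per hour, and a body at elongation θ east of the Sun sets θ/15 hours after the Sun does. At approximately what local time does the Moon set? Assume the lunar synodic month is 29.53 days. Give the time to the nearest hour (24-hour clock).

The Moon has covered 23.8/29.53 of its cycle, so θ ≈ 360° × 23.8/29.53 = 290.1°.
The Moon trails the Sun by θ/15 = 290.1/15 ≈ 19.34 hours.
18:00 + 19.34 h ≈ 13:21 → 13:00 to the nearest hour.

13:00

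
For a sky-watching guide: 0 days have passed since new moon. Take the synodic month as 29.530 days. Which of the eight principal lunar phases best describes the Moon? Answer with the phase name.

θ ≈ 360° × 0/29.530 = 0°, which falls in the new moon sector.

new moon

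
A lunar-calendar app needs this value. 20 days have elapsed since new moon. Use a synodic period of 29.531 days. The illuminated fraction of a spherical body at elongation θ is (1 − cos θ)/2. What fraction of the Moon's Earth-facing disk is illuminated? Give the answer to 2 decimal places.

0.72

Phase angle: θ = 360°·(20 d)/(29.531 d) = 243.8°.
With cos θ = (-0.441), the lit fraction is (1 − (-0.441))/2 ≈ 0.721.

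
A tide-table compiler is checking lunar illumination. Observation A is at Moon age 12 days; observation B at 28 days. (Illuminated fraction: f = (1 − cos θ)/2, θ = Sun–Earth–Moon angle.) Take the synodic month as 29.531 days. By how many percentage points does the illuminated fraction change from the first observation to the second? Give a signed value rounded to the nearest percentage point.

-89 pp

First observation: θ = 360°·12/29.531 = 146.3°, so f = 0.916.
Second observation: θ = 341.3°, f = 0.026.
Δf = 0.026 − 0.916 = -0.890, i.e. -89 pp.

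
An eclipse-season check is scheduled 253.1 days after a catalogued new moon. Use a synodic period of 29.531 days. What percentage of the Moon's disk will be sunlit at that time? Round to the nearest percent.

Reduce mod P: 253.1 − 8×29.531 = 16.85 d into the current lunation.
Elongation θ = 360° × 16.85/29.531 ≈ 205.4°.
Illuminated fraction = (1 − cos 205.4°)/2 = (1 − (-0.903))/2 ≈ 0.952, so 95%.

95%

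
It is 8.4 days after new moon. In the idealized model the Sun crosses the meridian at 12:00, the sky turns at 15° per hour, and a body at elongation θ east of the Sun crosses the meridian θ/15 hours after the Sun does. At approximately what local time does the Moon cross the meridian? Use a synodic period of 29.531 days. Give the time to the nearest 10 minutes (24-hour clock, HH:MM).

Phase angle: θ = 360°·(8.4 d)/(29.531 d) = 102.4°.
At 15° of sky rotation per hour, 102.4° corresponds to a 6.83 h lag.
12:00 + 6.827 h ≈ 18:50 → 18:50 to the nearest ten minutes.

18:50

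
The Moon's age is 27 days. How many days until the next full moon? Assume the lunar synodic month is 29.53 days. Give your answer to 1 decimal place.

Full moon occurs at elongation 180°, i.e. at age 29.53 × 180/360 = 14.765 d.
This lunation's full moon (14.765 d) has passed, so add one period: 44.295 − 27 = 17.295 days.

17.3 days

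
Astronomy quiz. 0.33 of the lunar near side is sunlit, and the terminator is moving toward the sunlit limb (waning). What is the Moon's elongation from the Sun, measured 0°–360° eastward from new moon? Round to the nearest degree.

290°

cos θ = 1 − 2f = 0.340, giving a principal value of 70.1°.
Waning ⇒ past full, so θ = 360° − 70.1° = 289.9°.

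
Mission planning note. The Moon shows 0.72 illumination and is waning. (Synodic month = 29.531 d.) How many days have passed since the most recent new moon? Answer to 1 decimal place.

20.0 days

cos θ = 1 − 2f = -0.440, giving a principal value of 116.1°.
Waning ⇒ past full, so θ = 360° − 116.1° = 243.9°.
That fraction of the synodic month is 243.9/360 × 29.531 d ≈ 20.01 d.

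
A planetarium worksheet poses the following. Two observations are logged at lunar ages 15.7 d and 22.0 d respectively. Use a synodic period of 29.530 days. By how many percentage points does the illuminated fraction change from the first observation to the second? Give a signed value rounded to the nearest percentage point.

θ₁ = 360° × 15.7/29.530 = 191.4°, f₁ = (1 − cos θ₁)/2 = 0.990.
θ₂ = 360° × 22.0/29.530 = 268.2°, f₂ = (1 − cos θ₂)/2 = 0.516.
Change = f₂ − f₁ = -0.474 → -47 percentage points.

-47 percentage points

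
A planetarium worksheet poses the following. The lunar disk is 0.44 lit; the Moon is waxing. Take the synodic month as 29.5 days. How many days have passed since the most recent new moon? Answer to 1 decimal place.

6.8 days

Invert f = (1 − cos θ)/2 to get cos θ = 1 − 2(0.44) = 0.120, hence θ₀ = arccos 0.120 = 83.1°.
Before full moon the principal value applies: θ = 83.1°.
That fraction of the synodic month is 83.1/360 × 29.5 d ≈ 6.81 d.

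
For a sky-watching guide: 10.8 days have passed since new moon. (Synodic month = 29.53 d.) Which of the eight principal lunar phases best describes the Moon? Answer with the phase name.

At 10.8/29.53 of the cycle, θ ≈ 132° — the waxing gibbous range.

waxing gibbous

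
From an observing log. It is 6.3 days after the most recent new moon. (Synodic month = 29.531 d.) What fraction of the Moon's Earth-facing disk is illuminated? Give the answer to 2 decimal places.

Phase angle: θ = 360°·(6.3 d)/(29.531 d) = 76.8°.
cos 76.8° = 0.228, so f = (1 − 0.228)/2 = 0.386.

0.39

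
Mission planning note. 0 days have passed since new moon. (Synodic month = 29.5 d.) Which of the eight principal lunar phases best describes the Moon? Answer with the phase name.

new moon

At 0/29.5 of the cycle, θ ≈ 0° — the new moon range.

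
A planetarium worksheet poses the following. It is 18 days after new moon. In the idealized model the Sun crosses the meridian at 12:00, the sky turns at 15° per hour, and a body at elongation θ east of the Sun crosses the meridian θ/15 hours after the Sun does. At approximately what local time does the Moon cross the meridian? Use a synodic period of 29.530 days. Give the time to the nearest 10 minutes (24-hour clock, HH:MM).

Phase angle: θ = 360°·(18 d)/(29.530 d) = 219.4°.
Delay after the Sun = 219.4° / (15°/h) ≈ 14.63 h.
12:00 + 14.629 h ≈ 02:38 → 02:40 to the nearest ten minutes.

02:40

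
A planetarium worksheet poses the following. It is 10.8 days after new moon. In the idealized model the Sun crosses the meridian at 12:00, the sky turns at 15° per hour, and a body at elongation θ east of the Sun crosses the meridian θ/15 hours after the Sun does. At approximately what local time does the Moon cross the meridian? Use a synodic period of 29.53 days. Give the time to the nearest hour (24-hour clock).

21:00

The Moon has covered 10.8/29.53 of its cycle, so θ ≈ 360° × 10.8/29.53 = 131.7°.
At 15° of sky rotation per hour, 131.7° corresponds to a 8.78 h lag.
12:00 + 8.78 h ≈ 20:47 → 21:00 to the nearest hour.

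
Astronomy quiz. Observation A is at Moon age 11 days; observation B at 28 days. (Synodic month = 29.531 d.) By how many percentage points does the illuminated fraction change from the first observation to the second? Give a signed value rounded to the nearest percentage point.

-82 percentage points

θ₁ = 360° × 11/29.531 = 134.1°, f₁ = (1 − cos θ₁)/2 = 0.848.
θ₂ = 360° × 28/29.531 = 341.3°, f₂ = (1 − cos θ₂)/2 = 0.026.
Change = f₂ − f₁ = -0.822 → -82 percentage points.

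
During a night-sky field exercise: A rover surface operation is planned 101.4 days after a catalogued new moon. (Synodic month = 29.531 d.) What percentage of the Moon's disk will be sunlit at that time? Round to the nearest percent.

Reduce mod P: 101.4 − 3×29.531 = 12.81 d into the current lunation.
Phase angle: θ = 360°·(12.81 d)/(29.531 d) = 156.1°.
cos 156.1° = (-0.914), so f = (1 − (-0.914))/2 = 0.957, so 96%.

96%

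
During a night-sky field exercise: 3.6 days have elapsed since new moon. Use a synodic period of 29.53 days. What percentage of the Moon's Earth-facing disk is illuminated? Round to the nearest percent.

14%

Phase angle: θ = 360°·(3.6 d)/(29.53 d) = 43.9°.
Illuminated fraction = (1 − cos 43.9°)/2 = (1 − 0.721)/2 ≈ 0.140, so 14%.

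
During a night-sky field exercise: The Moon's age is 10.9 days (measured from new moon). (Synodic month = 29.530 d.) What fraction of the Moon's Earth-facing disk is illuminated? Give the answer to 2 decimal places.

0.84

The Moon has covered 10.9/29.530 of its cycle, so θ ≈ 360° × 10.9/29.530 = 132.9°.
Illuminated fraction = (1 − cos 132.9°)/2 = (1 − (-0.680))/2 ≈ 0.840.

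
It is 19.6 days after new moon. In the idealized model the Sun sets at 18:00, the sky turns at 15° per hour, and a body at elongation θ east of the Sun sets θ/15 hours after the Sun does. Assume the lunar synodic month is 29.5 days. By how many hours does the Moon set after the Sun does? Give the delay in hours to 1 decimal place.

Phase angle: θ = 360°·(19.6 d)/(29.5 d) = 239.2°.
The Moon trails the Sun by θ/15 = 239.2/15 ≈ 15.95 hours.
So the Moon sets 15.95 h after the Sun.

15.9 h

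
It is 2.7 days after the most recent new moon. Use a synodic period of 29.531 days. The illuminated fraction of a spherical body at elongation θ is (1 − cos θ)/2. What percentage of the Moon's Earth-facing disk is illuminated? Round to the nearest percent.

The Moon has covered 2.7/29.531 of its cycle, so θ ≈ 360° × 2.7/29.531 = 32.9°.
With cos θ = 0.839, the lit fraction is (1 − 0.839)/2 ≈ 0.080, so 8%.

8%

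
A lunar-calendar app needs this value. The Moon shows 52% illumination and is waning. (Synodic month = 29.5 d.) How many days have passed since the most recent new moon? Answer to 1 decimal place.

21.9 days

Invert f = (1 − cos θ)/2 to get cos θ = 1 − 2(0.52) = -0.040, hence θ₀ = arccos -0.040 = 92.3°.
Waning ⇒ past full, so θ = 360° − 92.3° = 267.7°.
Age = 29.5 × 267.7°/360° ≈ 21.94 days.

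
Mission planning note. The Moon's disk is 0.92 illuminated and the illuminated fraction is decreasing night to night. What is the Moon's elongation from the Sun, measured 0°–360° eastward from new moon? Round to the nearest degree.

From f = (1 − cos θ)/2: cos θ = 1 − 2×0.92 = -0.840; arccos → 147.1°.
A waning Moon lies in 180°–360°, so θ = 360° − 147.1° = 212.9°.

213°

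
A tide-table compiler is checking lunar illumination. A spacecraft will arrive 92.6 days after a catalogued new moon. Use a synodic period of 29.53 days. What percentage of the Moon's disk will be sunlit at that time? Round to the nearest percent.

92.6 d spans 3 complete synodic months (3 × 29.53 = 88.59 d) plus 4.01 d.
Phase angle: θ = 360°·(4.01 d)/(29.53 d) = 48.9°.
With cos θ = 0.658, the lit fraction is (1 − 0.658)/2 ≈ 0.171, so 17%.

17%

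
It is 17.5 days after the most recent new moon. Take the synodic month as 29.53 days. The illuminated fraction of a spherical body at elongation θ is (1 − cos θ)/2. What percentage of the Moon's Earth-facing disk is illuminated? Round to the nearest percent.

Elongation θ = 360° × 17.5/29.53 ≈ 213.3°.
cos 213.3° = (-0.835), so f = (1 − (-0.835))/2 = 0.918, so 92%.

92%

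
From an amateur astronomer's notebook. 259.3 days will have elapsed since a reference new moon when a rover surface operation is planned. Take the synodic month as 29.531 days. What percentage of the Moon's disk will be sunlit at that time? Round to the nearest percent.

40%

Reduce mod P: 259.3 − 8×29.531 = 23.05 d into the current lunation.
Elongation θ = 360° × 23.05/29.531 ≈ 281.0°.
Illuminated fraction = (1 − cos 281.0°)/2 = (1 − 0.191)/2 ≈ 0.404, so 40%.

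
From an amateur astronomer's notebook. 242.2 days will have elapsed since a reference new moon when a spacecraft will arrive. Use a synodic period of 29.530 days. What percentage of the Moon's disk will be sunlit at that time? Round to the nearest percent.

35%

Reduce mod P: 242.2 − 8×29.530 = 5.96 d into the current lunation.
Phase angle: θ = 360°·(5.96 d)/(29.530 d) = 72.7°.
Illuminated fraction = (1 − cos 72.7°)/2 = (1 − 0.298)/2 ≈ 0.351, so 35%.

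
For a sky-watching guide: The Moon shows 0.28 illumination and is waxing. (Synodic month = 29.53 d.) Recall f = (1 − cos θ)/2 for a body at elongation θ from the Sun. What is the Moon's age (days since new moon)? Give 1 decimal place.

Invert f = (1 − cos θ)/2 to get cos θ = 1 − 2(0.28) = 0.440, hence θ₀ = arccos 0.440 = 63.9°.
Before full moon the principal value applies: θ = 63.9°.
Age = 29.53 × 63.9°/360° ≈ 5.24 days.

5.2 days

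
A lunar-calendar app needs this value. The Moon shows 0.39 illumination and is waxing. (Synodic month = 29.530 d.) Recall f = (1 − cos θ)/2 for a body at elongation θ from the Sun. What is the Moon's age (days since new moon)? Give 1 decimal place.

6.3 days

From f = (1 − cos θ)/2: cos θ = 1 − 2×0.39 = 0.220; arccos → 77.3°.
Before full moon the principal value applies: θ = 77.3°.
Age = 29.530 × 77.3°/360° ≈ 6.34 days.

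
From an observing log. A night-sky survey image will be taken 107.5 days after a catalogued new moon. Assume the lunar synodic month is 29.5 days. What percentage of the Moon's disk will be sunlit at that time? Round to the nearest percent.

107.5/29.5 = 3.644 lunations, so 3 complete cycles and 19.00 d into the next.
Elongation θ = 360° × 19.00/29.5 ≈ 231.9°.
With cos θ = (-0.618), the lit fraction is (1 − (-0.618))/2 ≈ 0.809, so 81%.

81%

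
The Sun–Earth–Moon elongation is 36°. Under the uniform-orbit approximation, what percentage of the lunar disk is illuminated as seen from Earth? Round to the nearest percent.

10%

f = (1 − cos 36°)/2 = (1 − 0.809)/2 ≈ 0.095, i.e. 10%.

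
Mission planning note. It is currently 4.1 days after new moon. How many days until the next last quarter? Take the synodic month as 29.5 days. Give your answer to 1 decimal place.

18.0 days

Last quarter occurs at elongation 270°, i.e. at age 29.5 × 270/360 = 22.125 d.
That is 22.125 − 4.1 = 18.025 days ahead.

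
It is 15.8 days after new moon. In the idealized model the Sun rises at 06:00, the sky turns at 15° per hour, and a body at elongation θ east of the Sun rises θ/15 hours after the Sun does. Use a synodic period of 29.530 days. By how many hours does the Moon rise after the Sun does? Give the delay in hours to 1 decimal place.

The Moon has covered 15.8/29.530 of its cycle, so θ ≈ 360° × 15.8/29.530 = 192.6°.
At 15° of sky rotation per hour, 192.6° corresponds to a 12.84 h lag.
So the Moon rises 12.84 h after the Sun.

12.8 h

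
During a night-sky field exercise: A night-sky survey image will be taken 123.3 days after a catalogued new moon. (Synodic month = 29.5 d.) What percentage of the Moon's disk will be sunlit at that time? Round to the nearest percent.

123.3/29.5 = 4.180 lunations, so 4 complete cycles and 5.30 d into the next.
Phase angle: θ = 360°·(5.30 d)/(29.5 d) = 64.7°.
Illuminated fraction = (1 − cos 64.7°)/2 = (1 − 0.428)/2 ≈ 0.286, so 29%.

29%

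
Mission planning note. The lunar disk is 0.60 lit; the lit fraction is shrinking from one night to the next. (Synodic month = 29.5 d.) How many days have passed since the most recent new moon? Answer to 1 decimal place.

21.2 days

From f = (1 − cos θ)/2: cos θ = 1 − 2×0.60 = -0.200; arccos → 101.5°.
Since the Moon is past full (waning), take the reflex angle: θ = 360° − 101.5° = 258.5°.
At 360°/29.5 d per day, 258.5° corresponds to 21.18 days.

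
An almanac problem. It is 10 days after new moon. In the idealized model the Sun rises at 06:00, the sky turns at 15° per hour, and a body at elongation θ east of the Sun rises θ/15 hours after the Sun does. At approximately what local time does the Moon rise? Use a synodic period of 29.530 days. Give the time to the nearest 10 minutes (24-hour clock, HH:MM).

The Moon has covered 10/29.530 of its cycle, so θ ≈ 360° × 10/29.530 = 121.9°.
The Moon trails the Sun by θ/15 = 121.9/15 ≈ 8.13 hours.
06:00 + 8.127 h ≈ 14:08 → 14:10 to the nearest ten minutes.

14:10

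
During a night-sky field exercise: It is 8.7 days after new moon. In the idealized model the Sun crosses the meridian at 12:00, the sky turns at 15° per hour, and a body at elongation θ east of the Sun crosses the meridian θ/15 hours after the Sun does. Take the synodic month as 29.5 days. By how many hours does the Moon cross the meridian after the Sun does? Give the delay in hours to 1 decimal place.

Elongation θ = 360° × 8.7/29.5 ≈ 106.2°.
The Moon trails the Sun by θ/15 = 106.2/15 ≈ 7.08 hours.
So the Moon crosses the meridian 7.08 h after the Sun.

7.1 h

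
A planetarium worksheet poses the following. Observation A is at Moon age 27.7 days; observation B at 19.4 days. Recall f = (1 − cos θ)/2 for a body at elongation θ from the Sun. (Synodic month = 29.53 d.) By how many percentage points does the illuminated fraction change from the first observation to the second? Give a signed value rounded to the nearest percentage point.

+74 percentage points

First observation: θ = 360°·27.7/29.53 = 337.7°, so f = 0.037.
Second observation: θ = 236.5°, f = 0.776.
Δf = 0.776 − 0.037 = +0.739, i.e. +74 pp.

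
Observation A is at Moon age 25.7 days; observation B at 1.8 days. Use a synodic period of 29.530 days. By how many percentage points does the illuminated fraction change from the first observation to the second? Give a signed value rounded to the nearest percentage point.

-12 pp

θ₁ = 360° × 25.7/29.530 = 313.3°, f₁ = (1 − cos θ₁)/2 = 0.157.
θ₂ = 360° × 1.8/29.530 = 21.9°, f₂ = (1 − cos θ₂)/2 = 0.036.
Change = f₂ − f₁ = -0.121 → -12 percentage points.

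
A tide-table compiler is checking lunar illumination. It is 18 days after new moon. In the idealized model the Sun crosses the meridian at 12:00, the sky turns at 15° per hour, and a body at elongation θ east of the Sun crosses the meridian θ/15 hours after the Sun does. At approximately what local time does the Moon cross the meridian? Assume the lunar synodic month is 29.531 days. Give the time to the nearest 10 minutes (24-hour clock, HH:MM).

Phase angle: θ = 360°·(18 d)/(29.531 d) = 219.4°.
Delay after the Sun = 219.4° / (15°/h) ≈ 14.63 h.
12:00 + 14.629 h ≈ 02:38 → 02:40 to the nearest ten minutes.

02:40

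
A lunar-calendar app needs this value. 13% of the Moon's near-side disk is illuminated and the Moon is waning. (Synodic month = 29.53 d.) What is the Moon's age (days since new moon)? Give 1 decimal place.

Invert f = (1 − cos θ)/2 to get cos θ = 1 − 2(0.13) = 0.740, hence θ₀ = arccos 0.740 = 42.3°.
Since the Moon is past full (waning), take the reflex angle: θ = 360° − 42.3° = 317.7°.
At 360°/29.53 d per day, 317.7° corresponds to 26.06 days.

26.1 days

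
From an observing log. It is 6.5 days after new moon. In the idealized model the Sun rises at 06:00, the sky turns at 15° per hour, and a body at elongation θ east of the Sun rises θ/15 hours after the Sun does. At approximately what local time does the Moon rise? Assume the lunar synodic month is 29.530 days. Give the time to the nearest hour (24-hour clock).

11:00

Elongation θ = 360° × 6.5/29.530 ≈ 79.2°.
Delay after the Sun = 79.2° / (15°/h) ≈ 5.28 h.
06:00 + 5.28 h ≈ 11:17 → 11:00 to the nearest hour.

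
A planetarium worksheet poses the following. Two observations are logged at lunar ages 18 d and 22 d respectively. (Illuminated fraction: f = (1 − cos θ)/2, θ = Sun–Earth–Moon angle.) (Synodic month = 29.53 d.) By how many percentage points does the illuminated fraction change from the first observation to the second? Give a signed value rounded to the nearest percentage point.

θ₁ = 360° × 18/29.53 = 219.4°, f₁ = (1 − cos θ₁)/2 = 0.886.
θ₂ = 360° × 22/29.53 = 268.2°, f₂ = (1 − cos θ₂)/2 = 0.516.
Change = f₂ − f₁ = -0.370 → -37 percentage points.

-37 percentage points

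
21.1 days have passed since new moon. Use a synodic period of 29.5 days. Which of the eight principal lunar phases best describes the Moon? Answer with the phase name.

last quarter

θ ≈ 360° × 21.1/29.5 = 257°, which falls in the last quarter sector.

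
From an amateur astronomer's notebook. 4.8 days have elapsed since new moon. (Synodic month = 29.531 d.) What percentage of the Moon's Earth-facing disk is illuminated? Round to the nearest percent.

Elongation θ = 360° × 4.8/29.531 ≈ 58.5°.
With cos θ = 0.522, the lit fraction is (1 − 0.522)/2 ≈ 0.239, so 24%.

24%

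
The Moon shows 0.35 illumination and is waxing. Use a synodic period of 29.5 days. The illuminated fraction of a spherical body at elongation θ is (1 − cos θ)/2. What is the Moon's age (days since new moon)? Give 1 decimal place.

cos θ = 1 − 2f = 0.300, giving a principal value of 72.5°.
The Moon is waxing (0°–180°), so θ = 72.5° directly.
Age = 29.5 × 72.5°/360° ≈ 5.94 days.

5.9 days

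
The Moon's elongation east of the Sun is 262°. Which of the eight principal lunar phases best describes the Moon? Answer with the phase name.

262° lies in the last quarter sector of the 8-phase cycle.

last quarter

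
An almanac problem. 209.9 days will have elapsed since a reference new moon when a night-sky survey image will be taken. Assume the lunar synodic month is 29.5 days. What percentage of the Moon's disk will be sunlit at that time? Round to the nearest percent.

13%

209.9/29.5 = 7.115 lunations, so 7 complete cycles and 3.40 d into the next.
Elongation θ = 360° × 3.40/29.5 ≈ 41.5°.
cos 41.5° = 0.749, so f = (1 − 0.749)/2 = 0.125, so 13%.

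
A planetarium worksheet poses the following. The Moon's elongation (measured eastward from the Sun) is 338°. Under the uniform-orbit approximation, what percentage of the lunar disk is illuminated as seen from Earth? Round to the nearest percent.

4%

cos 338° = 0.927, so f = (1 − 0.927)/2 = 0.036, i.e. 4%.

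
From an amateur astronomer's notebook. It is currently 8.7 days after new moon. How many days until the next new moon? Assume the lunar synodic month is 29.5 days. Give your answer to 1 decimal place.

One full lunation from the last new moon is 29.5 d; remaining = 29.5 − 8.7 = 20.800 d.

20.8 days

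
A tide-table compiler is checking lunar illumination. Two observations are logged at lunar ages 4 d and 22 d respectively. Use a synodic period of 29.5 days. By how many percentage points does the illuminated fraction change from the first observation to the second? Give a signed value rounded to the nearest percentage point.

+34 percentage points

θ₁ = 360° × 4/29.5 = 48.8°, f₁ = (1 − cos θ₁)/2 = 0.171.
θ₂ = 360° × 22/29.5 = 268.5°, f₂ = (1 − cos θ₂)/2 = 0.513.
Change = f₂ − f₁ = +0.343 → +34 percentage points.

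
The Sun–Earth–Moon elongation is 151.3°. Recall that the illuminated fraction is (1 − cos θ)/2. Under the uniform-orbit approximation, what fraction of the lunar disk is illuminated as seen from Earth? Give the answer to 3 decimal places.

f = (1 − cos 151.3°)/2 = (1 − (-0.877))/2 ≈ 0.939.

0.939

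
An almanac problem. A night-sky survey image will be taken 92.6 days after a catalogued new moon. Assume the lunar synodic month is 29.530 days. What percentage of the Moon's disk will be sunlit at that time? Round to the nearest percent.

17%

92.6 d spans 3 complete synodic months (3 × 29.530 = 88.59 d) plus 4.01 d.
Elongation θ = 360° × 4.01/29.530 ≈ 48.9°.
Illuminated fraction = (1 − cos 48.9°)/2 = (1 − 0.658)/2 ≈ 0.171, so 17%.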